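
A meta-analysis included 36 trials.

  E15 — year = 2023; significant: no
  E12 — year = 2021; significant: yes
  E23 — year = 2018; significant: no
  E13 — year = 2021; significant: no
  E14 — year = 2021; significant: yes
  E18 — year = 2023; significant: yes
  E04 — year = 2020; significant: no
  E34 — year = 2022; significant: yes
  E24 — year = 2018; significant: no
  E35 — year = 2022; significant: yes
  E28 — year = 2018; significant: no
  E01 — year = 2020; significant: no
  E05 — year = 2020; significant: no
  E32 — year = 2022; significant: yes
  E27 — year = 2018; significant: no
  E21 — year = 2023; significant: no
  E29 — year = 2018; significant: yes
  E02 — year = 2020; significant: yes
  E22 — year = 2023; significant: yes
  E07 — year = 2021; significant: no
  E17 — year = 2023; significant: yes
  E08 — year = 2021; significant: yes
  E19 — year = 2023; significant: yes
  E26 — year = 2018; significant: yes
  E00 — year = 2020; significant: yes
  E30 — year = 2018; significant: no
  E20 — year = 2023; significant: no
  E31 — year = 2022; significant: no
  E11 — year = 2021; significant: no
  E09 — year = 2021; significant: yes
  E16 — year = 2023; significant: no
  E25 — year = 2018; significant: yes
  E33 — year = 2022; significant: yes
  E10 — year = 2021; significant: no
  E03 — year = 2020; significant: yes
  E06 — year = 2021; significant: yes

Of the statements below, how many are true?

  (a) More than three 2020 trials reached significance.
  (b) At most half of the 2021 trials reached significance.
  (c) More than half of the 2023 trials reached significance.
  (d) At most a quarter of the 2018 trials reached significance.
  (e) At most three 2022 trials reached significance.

(a) 2020: |A| = 6, |A ∩ B| = 3; needs |A ∩ B| > 3 — false.
(b) 2021: |A| = 9, |A ∩ B| = 5; needs |A ∩ B| ≤ |A ∖ B| — false.
(c) 2023: |A| = 8, |A ∩ B| = 4; needs |A ∩ B| > |A ∖ B| — false.
(d) 2018: |A| = 8, |A ∩ B| = 3; needs |A ∩ B| / |A| ≤ 1/4 — false.
(e) 2022: |A| = 5, |A ∩ B| = 4; needs |A ∩ B| ≤ 3 — false.

0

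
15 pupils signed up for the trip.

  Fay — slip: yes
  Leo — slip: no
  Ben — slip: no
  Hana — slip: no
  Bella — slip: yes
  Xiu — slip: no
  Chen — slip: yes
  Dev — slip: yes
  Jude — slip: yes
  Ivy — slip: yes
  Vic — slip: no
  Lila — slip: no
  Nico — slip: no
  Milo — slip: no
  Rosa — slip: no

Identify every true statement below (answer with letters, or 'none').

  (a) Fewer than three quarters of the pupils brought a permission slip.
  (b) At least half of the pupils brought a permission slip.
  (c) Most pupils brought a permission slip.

(a)

|A| = 15, |A ∩ B| = 6, |A ∖ B| = 9.
(a) |A ∩ B| / |A| < 3/4: holds.
(b) |A ∩ B| ≥ |A ∖ B|: fails.
(c) |A ∩ B| > |A ∖ B|: fails.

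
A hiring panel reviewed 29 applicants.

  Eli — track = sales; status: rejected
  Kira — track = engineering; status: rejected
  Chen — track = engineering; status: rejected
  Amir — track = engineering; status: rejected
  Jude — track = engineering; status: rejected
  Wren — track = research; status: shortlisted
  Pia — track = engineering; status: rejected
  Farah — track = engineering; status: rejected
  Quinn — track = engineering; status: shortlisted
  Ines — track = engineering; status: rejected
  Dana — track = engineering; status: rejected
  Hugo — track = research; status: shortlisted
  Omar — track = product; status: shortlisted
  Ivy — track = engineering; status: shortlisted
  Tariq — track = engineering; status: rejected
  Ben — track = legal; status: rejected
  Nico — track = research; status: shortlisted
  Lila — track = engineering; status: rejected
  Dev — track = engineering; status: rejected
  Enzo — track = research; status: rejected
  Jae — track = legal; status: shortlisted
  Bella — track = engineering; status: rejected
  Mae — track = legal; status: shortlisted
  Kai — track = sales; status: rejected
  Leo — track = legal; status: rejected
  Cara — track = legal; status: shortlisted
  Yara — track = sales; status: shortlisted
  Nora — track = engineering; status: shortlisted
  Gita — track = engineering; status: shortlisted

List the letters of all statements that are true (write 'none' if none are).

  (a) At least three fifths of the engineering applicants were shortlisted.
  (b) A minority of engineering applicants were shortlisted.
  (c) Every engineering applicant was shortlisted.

|A| = 16, |A ∩ B| = 4, |A ∖ B| = 12.
(a) |A ∩ B| / |A| ≥ 3/5: fails.
(b) |A ∩ B| < |A ∖ B|: holds.
(c) A ⊆ B, i.e. every element of A is in B (|A ∖ B| = 0): fails.

(b)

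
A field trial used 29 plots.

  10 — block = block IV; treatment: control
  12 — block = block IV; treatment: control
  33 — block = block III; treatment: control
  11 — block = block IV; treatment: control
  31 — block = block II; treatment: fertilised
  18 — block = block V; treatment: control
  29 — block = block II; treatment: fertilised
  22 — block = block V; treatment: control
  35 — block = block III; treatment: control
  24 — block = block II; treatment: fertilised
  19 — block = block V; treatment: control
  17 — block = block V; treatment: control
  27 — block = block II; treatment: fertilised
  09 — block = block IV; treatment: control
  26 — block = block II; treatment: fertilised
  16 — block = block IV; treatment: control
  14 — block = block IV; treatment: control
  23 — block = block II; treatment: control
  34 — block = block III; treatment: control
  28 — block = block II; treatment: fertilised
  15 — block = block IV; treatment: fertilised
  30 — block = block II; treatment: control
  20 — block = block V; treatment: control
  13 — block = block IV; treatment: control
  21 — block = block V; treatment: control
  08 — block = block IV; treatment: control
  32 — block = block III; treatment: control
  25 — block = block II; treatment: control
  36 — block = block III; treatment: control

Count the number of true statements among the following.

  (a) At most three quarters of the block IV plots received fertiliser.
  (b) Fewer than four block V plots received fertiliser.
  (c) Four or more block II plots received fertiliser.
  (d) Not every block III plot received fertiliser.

(a) block IV: |A| = 9, |A ∩ B| = 1; needs |A ∩ B| / |A| ≤ 3/4 — true.
(b) block V: |A| = 6, |A ∩ B| = 0; needs |A ∩ B| < 4 — true.
(c) block II: |A| = 9, |A ∩ B| = 6; needs |A ∩ B| ≥ 4 — true.
(d) block III: |A| = 5, |A ∩ B| = 0; needs A ⊄ B (|A ∖ B| ≥ 1) — true.

4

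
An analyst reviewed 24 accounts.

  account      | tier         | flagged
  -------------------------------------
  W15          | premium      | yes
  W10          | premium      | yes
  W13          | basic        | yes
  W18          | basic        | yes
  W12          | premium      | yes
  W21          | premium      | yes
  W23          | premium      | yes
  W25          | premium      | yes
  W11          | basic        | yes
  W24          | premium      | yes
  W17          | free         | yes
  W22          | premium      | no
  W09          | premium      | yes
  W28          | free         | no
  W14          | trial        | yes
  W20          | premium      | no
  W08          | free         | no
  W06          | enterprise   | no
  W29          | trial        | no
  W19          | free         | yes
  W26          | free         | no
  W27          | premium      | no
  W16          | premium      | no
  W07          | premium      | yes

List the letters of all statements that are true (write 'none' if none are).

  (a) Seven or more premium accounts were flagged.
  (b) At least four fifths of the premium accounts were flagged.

(a)

|A| = 13, |A ∩ B| = 9, |A ∖ B| = 4.
(a) |A ∩ B| ≥ 7: holds.
(b) |A ∩ B| / |A| ≥ 4/5: fails.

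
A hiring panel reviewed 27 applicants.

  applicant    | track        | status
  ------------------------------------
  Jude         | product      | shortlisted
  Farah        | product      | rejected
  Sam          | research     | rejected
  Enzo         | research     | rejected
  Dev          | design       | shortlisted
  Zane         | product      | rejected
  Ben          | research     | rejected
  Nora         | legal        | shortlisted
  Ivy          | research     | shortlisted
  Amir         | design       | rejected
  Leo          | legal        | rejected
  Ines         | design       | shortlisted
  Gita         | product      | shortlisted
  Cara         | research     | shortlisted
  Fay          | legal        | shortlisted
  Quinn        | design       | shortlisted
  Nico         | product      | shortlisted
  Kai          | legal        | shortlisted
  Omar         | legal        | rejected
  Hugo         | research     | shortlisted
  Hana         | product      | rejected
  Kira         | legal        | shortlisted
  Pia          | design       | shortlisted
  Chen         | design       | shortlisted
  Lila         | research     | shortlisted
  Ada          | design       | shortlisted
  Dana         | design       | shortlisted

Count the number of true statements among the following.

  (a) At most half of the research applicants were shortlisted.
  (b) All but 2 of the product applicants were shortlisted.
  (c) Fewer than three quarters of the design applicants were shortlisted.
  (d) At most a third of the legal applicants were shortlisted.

0

(a) research: |A| = 7, |A ∩ B| = 4; needs |A ∩ B| ≤ |A ∖ B| — false.
(b) product: |A| = 6, |A ∩ B| = 3; needs |A ∖ B| = 2 — false.
(c) design: |A| = 8, |A ∩ B| = 7; needs |A ∩ B| / |A| < 3/4 — false.
(d) legal: |A| = 6, |A ∩ B| = 4; needs |A ∩ B| / |A| ≤ 1/3 — false.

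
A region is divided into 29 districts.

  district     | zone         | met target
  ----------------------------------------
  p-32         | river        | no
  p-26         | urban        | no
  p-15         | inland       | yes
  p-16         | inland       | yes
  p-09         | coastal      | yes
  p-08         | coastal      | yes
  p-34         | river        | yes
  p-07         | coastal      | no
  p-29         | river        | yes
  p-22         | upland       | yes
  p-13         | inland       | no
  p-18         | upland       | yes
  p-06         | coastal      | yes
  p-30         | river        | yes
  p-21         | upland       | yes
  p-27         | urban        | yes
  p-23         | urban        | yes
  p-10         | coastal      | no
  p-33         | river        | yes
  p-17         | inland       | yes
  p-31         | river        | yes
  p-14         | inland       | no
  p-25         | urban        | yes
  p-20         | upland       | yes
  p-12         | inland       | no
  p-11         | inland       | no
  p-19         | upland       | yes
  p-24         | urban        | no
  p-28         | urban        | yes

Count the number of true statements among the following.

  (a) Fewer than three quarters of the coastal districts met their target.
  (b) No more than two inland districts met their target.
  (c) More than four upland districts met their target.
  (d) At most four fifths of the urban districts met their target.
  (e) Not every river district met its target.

(a) coastal: |A| = 5, |A ∩ B| = 3; needs |A ∩ B| / |A| < 3/4 — true.
(b) inland: |A| = 7, |A ∩ B| = 3; needs |A ∩ B| ≤ 2 — false.
(c) upland: |A| = 5, |A ∩ B| = 5; needs |A ∩ B| > 4 — true.
(d) urban: |A| = 6, |A ∩ B| = 4; needs |A ∩ B| / |A| ≤ 4/5 — true.
(e) river: |A| = 6, |A ∩ B| = 5; needs A ⊄ B (|A ∖ B| ≥ 1) — true.

4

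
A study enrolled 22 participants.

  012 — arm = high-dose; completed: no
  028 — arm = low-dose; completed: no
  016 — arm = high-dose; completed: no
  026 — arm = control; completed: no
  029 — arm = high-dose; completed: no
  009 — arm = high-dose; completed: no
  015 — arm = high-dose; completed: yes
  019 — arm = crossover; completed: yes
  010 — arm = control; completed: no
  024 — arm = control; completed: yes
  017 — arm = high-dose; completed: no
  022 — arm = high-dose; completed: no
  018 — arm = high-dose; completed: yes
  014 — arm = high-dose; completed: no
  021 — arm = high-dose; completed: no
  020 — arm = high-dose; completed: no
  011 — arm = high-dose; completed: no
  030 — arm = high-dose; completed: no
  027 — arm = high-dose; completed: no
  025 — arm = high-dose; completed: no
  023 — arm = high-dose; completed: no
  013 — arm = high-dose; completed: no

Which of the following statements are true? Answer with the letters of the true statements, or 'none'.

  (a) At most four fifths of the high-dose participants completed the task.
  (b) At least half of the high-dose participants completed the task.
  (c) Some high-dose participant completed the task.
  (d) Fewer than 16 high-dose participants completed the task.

(a), (c), (d)

|A| = 17, |A ∩ B| = 2, |A ∖ B| = 15.
(a) |A ∩ B| / |A| ≤ 4/5: holds.
(b) |A ∩ B| ≥ |A ∖ B|: fails.
(c) A ∩ B ≠ ∅ (|A ∩ B| ≥ 1): holds.
(d) |A ∩ B| < 16: holds.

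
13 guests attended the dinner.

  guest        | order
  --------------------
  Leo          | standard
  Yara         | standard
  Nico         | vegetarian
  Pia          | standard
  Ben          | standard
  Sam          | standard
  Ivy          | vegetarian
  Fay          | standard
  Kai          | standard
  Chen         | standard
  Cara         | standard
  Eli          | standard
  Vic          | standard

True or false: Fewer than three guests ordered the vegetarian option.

Truth condition: |A ∩ B| < 3.
A (the restrictor) = {Leo, Yara, Nico, Pia, Ben, Sam, Ivy, Fay, Kai, Chen, Cara, Eli, Vic}, |A| = 13.
A ∩ B = {Nico, Ivy}, so |A ∩ B| = 2.
|A ∩ B| = 2, so the statement is true.

True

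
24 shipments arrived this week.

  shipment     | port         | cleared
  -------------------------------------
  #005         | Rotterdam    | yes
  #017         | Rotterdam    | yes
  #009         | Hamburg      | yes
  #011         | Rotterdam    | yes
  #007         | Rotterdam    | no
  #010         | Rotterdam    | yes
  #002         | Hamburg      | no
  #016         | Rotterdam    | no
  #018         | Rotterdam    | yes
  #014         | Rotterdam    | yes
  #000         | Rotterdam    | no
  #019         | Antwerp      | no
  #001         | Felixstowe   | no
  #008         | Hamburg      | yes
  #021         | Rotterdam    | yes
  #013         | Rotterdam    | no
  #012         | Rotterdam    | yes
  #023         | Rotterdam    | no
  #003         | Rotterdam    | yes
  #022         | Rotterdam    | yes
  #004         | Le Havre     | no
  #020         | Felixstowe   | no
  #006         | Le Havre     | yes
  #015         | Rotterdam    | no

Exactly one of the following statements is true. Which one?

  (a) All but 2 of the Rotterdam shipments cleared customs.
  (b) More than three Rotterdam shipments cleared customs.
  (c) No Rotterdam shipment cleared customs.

|A| = 16, |A ∩ B| = 10, |A ∖ B| = 6.
(a) requires |A ∖ B| = 2: false.
(b) requires |A ∩ B| > 3: true.
(c) requires A ∩ B = ∅ (|A ∩ B| = 0): false.

(b)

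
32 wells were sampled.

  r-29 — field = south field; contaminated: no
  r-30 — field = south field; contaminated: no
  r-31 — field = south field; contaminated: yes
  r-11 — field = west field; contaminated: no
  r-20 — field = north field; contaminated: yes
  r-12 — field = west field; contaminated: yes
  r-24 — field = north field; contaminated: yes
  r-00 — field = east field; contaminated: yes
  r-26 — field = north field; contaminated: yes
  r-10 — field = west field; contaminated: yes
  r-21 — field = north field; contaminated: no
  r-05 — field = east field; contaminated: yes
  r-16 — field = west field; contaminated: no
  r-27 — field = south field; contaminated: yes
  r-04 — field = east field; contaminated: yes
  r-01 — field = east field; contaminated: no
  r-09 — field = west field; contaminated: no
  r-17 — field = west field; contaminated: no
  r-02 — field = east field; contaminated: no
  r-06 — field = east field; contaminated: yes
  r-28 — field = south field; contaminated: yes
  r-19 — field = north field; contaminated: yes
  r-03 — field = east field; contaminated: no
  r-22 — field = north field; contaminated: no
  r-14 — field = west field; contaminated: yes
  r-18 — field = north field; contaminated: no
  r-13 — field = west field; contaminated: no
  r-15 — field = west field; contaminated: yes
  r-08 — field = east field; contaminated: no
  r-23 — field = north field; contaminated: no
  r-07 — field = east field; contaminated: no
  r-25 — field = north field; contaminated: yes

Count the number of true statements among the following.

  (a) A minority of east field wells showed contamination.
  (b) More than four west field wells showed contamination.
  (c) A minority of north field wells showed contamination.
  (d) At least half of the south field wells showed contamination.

(a) east field: |A| = 9, |A ∩ B| = 4; needs |A ∩ B| < |A ∖ B| — true.
(b) west field: |A| = 9, |A ∩ B| = 4; needs |A ∩ B| > 4 — false.
(c) north field: |A| = 9, |A ∩ B| = 5; needs |A ∩ B| < |A ∖ B| — false.
(d) south field: |A| = 5, |A ∩ B| = 3; needs |A ∩ B| ≥ |A ∖ B| — true.

2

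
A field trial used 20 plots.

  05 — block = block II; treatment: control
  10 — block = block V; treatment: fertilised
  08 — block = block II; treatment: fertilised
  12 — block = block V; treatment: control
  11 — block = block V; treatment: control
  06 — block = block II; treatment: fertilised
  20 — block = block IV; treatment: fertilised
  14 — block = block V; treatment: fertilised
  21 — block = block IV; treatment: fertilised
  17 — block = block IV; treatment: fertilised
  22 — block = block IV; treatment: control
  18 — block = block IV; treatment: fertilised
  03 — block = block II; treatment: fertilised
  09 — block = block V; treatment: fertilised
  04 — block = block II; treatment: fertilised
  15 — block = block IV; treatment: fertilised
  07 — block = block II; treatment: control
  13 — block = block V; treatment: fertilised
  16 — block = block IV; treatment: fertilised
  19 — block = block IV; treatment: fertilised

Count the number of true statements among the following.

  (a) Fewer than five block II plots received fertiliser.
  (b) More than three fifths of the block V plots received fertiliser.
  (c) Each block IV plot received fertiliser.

(a) block II: |A| = 6, |A ∩ B| = 4; needs |A ∩ B| < 5 — true.
(b) block V: |A| = 6, |A ∩ B| = 4; needs |A ∩ B| / |A| > 3/5 — true.
(c) block IV: |A| = 8, |A ∩ B| = 7; needs A ⊆ B, i.e. every element of A is in B (|A ∖ B| = 0) — false.

2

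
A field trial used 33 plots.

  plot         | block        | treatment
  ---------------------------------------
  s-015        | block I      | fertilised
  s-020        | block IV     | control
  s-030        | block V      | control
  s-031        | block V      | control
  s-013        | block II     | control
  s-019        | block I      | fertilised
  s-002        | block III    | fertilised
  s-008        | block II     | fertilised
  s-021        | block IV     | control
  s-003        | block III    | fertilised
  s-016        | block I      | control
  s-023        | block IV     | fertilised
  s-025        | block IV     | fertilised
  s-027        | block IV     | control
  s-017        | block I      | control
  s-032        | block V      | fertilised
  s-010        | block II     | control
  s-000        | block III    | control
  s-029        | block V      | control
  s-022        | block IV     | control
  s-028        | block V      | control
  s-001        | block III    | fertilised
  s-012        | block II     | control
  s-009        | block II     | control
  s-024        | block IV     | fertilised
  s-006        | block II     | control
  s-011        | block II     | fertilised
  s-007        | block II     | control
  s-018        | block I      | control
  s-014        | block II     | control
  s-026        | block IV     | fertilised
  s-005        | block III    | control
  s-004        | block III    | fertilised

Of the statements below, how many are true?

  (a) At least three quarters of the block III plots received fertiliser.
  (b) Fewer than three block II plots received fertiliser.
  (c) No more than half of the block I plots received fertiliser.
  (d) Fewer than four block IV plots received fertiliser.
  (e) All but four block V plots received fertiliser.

3

(a) block III: |A| = 6, |A ∩ B| = 4; needs |A ∩ B| / |A| ≥ 3/4 — false.
(b) block II: |A| = 9, |A ∩ B| = 2; needs |A ∩ B| < 3 — true.
(c) block I: |A| = 5, |A ∩ B| = 2; needs |A ∩ B| ≤ |A ∖ B| — true.
(d) block IV: |A| = 8, |A ∩ B| = 4; needs |A ∩ B| < 4 — false.
(e) block V: |A| = 5, |A ∩ B| = 1; needs |A ∖ B| = 4 — true.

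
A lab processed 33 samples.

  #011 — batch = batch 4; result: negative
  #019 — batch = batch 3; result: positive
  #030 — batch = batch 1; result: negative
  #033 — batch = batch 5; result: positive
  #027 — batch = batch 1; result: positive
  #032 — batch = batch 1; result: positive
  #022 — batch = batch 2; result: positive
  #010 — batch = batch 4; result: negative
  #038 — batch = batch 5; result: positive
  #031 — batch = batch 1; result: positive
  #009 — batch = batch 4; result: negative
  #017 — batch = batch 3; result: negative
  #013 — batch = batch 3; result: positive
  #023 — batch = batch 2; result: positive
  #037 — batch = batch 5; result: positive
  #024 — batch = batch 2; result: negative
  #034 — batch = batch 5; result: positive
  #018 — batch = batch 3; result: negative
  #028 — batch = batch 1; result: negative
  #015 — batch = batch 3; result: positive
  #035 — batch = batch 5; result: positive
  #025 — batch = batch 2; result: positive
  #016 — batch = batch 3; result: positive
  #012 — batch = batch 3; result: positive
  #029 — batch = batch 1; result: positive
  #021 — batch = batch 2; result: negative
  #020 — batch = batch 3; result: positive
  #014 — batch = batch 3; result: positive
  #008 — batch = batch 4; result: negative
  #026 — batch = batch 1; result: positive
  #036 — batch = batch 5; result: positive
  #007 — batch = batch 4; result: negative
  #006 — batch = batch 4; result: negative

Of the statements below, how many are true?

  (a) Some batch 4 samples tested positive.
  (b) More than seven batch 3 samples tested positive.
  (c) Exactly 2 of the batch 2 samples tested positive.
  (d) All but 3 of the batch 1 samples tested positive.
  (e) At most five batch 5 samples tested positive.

0

(a) batch 4: |A| = 6, |A ∩ B| = 0; needs A ∩ B ≠ ∅ (|A ∩ B| ≥ 1) — false.
(b) batch 3: |A| = 9, |A ∩ B| = 7; needs |A ∩ B| > 7 — false.
(c) batch 2: |A| = 5, |A ∩ B| = 3; needs |A ∩ B| = 2 — false.
(d) batch 1: |A| = 7, |A ∩ B| = 5; needs |A ∖ B| = 3 — false.
(e) batch 5: |A| = 6, |A ∩ B| = 6; needs |A ∩ B| ≤ 5 — false.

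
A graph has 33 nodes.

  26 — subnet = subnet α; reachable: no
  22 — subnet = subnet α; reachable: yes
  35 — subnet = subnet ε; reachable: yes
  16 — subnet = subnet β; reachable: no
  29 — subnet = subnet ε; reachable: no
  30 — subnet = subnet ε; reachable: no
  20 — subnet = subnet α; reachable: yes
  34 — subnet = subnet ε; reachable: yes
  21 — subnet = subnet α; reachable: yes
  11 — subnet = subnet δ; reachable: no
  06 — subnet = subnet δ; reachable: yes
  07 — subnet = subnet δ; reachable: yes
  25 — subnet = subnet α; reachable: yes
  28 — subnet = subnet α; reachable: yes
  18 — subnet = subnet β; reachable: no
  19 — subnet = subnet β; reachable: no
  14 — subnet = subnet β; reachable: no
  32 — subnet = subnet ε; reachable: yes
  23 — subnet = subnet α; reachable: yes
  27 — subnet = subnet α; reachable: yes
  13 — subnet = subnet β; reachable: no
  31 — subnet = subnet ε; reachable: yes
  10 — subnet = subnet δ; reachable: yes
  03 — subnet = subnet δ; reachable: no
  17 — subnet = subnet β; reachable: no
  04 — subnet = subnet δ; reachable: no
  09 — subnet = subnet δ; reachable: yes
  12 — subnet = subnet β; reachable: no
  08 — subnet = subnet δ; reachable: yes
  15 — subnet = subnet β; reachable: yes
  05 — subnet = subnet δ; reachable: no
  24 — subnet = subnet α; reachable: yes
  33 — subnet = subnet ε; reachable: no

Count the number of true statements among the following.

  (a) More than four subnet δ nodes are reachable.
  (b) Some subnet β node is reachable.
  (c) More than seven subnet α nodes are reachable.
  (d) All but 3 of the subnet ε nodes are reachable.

(a) subnet δ: |A| = 9, |A ∩ B| = 5; needs |A ∩ B| > 4 — true.
(b) subnet β: |A| = 8, |A ∩ B| = 1; needs A ∩ B ≠ ∅ (|A ∩ B| ≥ 1) — true.
(c) subnet α: |A| = 9, |A ∩ B| = 8; needs |A ∩ B| > 7 — true.
(d) subnet ε: |A| = 7, |A ∩ B| = 4; needs |A ∖ B| = 3 — true.

4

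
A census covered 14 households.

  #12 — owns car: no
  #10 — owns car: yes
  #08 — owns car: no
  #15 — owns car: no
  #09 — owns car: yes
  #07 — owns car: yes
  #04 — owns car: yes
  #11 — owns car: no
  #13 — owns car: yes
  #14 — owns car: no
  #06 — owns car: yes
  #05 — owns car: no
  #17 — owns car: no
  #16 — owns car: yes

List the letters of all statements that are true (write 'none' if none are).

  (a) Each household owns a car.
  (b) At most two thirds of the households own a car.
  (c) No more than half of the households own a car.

|A| = 14, |A ∩ B| = 7, |A ∖ B| = 7.
(a) A ⊆ B, i.e. every element of A is in B (|A ∖ B| = 0): fails.
(b) |A ∩ B| / |A| ≤ 2/3: holds.
(c) |A ∩ B| ≤ |A ∖ B|: holds.

(b), (c)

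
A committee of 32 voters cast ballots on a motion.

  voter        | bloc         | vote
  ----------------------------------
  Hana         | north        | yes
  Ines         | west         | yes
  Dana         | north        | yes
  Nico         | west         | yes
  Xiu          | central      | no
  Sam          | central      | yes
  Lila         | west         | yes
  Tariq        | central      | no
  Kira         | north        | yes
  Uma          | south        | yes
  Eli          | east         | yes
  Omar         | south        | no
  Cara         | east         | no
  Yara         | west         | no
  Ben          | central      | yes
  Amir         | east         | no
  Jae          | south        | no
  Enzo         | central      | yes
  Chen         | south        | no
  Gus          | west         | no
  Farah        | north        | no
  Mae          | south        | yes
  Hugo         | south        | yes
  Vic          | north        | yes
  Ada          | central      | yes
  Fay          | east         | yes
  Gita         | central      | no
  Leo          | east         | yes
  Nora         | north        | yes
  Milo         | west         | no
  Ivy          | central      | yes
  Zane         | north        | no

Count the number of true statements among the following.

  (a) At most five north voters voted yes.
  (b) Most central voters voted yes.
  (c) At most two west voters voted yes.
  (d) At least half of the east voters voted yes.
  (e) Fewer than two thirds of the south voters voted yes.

(a) north: |A| = 7, |A ∩ B| = 5; needs |A ∩ B| ≤ 5 — true.
(b) central: |A| = 8, |A ∩ B| = 5; needs |A ∩ B| > |A ∖ B| — true.
(c) west: |A| = 6, |A ∩ B| = 3; needs |A ∩ B| ≤ 2 — false.
(d) east: |A| = 5, |A ∩ B| = 3; needs |A ∩ B| ≥ |A ∖ B| — true.
(e) south: |A| = 6, |A ∩ B| = 3; needs |A ∩ B| / |A| < 2/3 — true.

4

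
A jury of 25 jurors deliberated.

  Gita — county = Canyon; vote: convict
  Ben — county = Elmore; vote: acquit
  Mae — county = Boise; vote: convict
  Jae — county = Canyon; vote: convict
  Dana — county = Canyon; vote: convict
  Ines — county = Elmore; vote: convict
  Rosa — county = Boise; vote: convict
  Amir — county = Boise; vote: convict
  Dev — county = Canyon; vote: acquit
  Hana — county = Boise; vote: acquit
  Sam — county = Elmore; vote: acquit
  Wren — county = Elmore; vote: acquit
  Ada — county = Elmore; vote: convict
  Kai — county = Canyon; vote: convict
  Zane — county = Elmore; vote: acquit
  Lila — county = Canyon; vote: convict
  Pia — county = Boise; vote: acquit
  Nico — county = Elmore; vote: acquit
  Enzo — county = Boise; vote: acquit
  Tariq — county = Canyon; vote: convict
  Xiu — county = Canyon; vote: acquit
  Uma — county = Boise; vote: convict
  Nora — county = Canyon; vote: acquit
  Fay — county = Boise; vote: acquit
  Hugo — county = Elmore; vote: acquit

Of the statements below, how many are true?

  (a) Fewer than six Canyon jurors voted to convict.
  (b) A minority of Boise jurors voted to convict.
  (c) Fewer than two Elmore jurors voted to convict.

0

(a) Canyon: |A| = 9, |A ∩ B| = 6; needs |A ∩ B| < 6 — false.
(b) Boise: |A| = 8, |A ∩ B| = 4; needs |A ∩ B| < |A ∖ B| — false.
(c) Elmore: |A| = 8, |A ∩ B| = 2; needs |A ∩ B| < 2 — false.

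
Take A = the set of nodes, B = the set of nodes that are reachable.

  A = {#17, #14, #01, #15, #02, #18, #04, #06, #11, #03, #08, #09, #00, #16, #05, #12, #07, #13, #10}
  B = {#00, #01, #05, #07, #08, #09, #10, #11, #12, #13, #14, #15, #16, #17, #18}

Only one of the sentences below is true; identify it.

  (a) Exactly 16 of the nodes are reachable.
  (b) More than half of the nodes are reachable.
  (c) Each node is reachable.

|A| = 19, |A ∩ B| = 15, |A ∖ B| = 4.
(a) requires |A ∩ B| = 16: false.
(b) requires |A ∩ B| > |A ∖ B|: true.
(c) requires A ⊆ B, i.e. every element of A is in B (|A ∖ B| = 0): false.

(b)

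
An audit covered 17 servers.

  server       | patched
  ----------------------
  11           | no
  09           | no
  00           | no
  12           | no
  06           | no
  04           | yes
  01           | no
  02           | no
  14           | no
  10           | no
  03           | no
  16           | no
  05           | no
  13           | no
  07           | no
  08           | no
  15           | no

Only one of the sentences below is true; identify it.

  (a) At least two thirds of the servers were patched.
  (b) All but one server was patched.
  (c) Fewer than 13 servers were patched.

(c)

|A| = 17, |A ∩ B| = 1, |A ∖ B| = 16.
(a) requires |A ∩ B| / |A| ≥ 2/3: false.
(b) requires |A ∖ B| = 1: false.
(c) requires |A ∩ B| < 13: true.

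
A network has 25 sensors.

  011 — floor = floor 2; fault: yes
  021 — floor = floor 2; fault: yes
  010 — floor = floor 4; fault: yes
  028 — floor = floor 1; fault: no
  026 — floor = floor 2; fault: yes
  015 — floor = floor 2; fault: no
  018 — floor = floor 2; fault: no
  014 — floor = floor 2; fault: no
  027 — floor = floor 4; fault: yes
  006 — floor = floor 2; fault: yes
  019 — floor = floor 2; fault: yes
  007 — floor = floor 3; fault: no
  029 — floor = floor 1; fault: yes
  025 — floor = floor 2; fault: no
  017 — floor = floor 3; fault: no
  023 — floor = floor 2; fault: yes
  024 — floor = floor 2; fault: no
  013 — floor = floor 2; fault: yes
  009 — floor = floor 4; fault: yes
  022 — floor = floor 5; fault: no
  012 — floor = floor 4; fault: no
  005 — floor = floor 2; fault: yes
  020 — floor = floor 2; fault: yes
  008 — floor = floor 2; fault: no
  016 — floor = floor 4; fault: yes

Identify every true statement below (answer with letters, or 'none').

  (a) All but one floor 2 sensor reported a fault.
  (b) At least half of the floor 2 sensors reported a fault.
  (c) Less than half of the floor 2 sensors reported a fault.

(b)

|A| = 15, |A ∩ B| = 9, |A ∖ B| = 6.
(a) |A ∖ B| = 1: fails.
(b) |A ∩ B| ≥ |A ∖ B|: holds.
(c) |A ∩ B| < |A ∖ B|: fails.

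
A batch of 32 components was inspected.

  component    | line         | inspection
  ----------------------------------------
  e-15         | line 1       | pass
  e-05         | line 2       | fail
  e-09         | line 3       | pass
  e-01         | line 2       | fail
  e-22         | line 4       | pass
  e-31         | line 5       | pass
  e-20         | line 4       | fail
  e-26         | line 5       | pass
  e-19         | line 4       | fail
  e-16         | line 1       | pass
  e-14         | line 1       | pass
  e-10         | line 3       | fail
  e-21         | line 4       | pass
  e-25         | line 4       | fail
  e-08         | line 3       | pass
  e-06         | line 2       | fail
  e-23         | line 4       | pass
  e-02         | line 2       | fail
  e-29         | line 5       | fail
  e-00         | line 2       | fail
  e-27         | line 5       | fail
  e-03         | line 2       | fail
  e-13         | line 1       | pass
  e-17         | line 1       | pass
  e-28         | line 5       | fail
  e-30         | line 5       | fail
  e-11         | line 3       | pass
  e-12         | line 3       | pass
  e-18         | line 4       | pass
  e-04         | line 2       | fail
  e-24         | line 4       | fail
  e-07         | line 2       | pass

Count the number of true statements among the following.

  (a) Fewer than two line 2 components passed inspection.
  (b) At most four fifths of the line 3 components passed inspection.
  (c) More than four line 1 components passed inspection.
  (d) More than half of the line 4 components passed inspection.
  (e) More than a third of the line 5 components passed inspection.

(a) line 2: |A| = 8, |A ∩ B| = 1; needs |A ∩ B| < 2 — true.
(b) line 3: |A| = 5, |A ∩ B| = 4; needs |A ∩ B| / |A| ≤ 4/5 — true.
(c) line 1: |A| = 5, |A ∩ B| = 5; needs |A ∩ B| > 4 — true.
(d) line 4: |A| = 8, |A ∩ B| = 4; needs |A ∩ B| > |A ∖ B| — false.
(e) line 5: |A| = 6, |A ∩ B| = 2; needs |A ∩ B| / |A| > 1/3 — false.

3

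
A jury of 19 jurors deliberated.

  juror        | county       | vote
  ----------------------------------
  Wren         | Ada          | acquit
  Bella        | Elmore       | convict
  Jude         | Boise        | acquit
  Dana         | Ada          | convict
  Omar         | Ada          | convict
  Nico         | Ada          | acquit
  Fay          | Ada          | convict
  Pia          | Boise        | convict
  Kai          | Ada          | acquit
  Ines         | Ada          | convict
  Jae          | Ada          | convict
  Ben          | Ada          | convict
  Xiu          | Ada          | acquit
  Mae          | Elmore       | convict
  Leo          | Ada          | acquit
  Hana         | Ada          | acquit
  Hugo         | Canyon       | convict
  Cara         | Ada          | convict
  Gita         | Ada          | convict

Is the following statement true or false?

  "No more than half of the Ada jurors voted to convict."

False

The determiner here denotes the relation: |A ∩ B| ≤ |A ∖ B|.
A (the restrictor) = {Wren, Dana, Omar, Nico, Fay, Kai, Ines, Jae, Ben, Xiu, Leo, Hana, Cara, Gita}, |A| = 14.
A ∩ B = {Dana, Omar, Fay, Ines, Jae, Ben, Cara, Gita}, so |A ∩ B| = 8.
A ∖ B = {Wren, Nico, Kai, Xiu, Leo, Hana}, so |A ∖ B| = 6.
8 > 6, so the statement is false.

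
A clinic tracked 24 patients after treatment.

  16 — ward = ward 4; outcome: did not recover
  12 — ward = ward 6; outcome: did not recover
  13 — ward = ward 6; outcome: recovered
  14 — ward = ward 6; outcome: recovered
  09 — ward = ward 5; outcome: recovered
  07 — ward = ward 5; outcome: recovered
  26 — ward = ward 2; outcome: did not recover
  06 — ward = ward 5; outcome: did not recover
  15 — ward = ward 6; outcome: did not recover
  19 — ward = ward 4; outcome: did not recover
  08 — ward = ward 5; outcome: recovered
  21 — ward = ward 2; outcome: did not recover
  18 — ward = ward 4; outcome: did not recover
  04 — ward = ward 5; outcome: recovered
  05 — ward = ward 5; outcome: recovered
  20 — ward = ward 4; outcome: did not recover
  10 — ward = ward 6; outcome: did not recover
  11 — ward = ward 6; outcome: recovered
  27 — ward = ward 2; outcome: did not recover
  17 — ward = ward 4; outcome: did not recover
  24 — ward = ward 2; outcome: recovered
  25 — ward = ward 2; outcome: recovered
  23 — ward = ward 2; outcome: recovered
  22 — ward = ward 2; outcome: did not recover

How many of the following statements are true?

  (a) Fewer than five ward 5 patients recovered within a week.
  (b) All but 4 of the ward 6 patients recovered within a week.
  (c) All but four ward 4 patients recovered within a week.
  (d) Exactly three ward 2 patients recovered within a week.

1

(a) ward 5: |A| = 6, |A ∩ B| = 5; needs |A ∩ B| < 5 — false.
(b) ward 6: |A| = 6, |A ∩ B| = 3; needs |A ∖ B| = 4 — false.
(c) ward 4: |A| = 5, |A ∩ B| = 0; needs |A ∖ B| = 4 — false.
(d) ward 2: |A| = 7, |A ∩ B| = 3; needs |A ∩ B| = 3 — true.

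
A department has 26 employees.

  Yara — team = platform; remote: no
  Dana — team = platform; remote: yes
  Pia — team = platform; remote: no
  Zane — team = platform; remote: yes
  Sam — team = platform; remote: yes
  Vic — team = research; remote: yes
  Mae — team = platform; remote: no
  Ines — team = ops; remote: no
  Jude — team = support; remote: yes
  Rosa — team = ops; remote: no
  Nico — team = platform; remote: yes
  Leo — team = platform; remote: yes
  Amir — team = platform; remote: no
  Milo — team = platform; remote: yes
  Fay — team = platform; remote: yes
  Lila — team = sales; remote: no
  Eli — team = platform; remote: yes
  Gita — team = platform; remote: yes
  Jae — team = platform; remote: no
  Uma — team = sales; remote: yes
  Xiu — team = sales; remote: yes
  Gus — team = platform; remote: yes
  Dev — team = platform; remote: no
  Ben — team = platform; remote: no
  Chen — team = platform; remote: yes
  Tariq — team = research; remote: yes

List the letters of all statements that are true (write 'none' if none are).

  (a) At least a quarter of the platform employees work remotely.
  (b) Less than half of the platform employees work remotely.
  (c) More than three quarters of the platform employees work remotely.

|A| = 18, |A ∩ B| = 11, |A ∖ B| = 7.
(a) |A ∩ B| / |A| ≥ 1/4: holds.
(b) |A ∩ B| < |A ∖ B|: fails.
(c) |A ∩ B| / |A| > 3/4: fails.

(a)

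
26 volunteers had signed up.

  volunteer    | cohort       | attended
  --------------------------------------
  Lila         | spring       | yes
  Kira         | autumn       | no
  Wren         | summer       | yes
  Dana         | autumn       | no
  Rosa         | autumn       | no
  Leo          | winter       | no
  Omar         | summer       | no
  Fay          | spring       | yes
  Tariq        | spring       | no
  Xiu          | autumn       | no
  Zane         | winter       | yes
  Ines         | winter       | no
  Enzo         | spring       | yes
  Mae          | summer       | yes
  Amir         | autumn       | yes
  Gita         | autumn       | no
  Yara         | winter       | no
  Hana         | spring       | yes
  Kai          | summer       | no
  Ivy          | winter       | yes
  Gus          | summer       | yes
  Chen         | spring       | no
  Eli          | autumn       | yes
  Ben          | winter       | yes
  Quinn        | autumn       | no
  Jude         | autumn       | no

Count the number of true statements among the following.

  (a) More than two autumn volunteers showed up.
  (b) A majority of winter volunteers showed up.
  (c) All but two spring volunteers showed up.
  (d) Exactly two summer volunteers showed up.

(a) autumn: |A| = 9, |A ∩ B| = 2; needs |A ∩ B| > 2 — false.
(b) winter: |A| = 6, |A ∩ B| = 3; needs |A ∩ B| > |A ∖ B| — false.
(c) spring: |A| = 6, |A ∩ B| = 4; needs |A ∖ B| = 2 — true.
(d) summer: |A| = 5, |A ∩ B| = 3; needs |A ∩ B| = 2 — false.

1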